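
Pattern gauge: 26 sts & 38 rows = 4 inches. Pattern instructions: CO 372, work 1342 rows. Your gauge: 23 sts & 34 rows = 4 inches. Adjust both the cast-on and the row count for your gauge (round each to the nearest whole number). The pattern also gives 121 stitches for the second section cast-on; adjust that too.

Stitches: 372 × 23/26 = 329.08 → 329.
Rows: 1342 × 34/38 = 1200.74 → 1201.
second section cast-on: 121 × 23/26 = 107.04 → 107.

Cast on 329 stitches; work 1201 rows; second section cast-on 107 stitches.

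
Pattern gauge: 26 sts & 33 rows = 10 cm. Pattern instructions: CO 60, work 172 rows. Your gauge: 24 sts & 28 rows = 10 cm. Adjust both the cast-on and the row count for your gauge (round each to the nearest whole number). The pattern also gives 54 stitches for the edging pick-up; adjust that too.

Stitches: 60 × 24/26 = 55.38 → 55.
Rows: 172 × 28/33 = 145.94 → 146.
edging pick-up: 54 × 24/26 = 49.85 → 50.

Cast on 55 stitches; work 146 rows; edging pick-up 50 stitches.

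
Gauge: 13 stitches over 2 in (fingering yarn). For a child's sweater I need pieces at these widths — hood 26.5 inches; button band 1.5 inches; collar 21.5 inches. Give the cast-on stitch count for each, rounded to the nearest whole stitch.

Rate = 13/2 = 6.5 sts per in.
hood: 26.5 × 6.5 = 172.25 → 172.
button band: 1.5 × 6.5 = 9.75 → 10.
collar: 21.5 × 6.5 = 139.75 → 140.

hood 172; button band 10; collar 140.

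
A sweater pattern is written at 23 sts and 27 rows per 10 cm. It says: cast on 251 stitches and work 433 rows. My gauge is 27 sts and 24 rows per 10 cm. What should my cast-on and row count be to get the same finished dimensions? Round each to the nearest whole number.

Cast on 295 stitches; work 385 rows.

Stitches: 251 × 27/23 = 294.65 → 295.
Rows: 433 × 24/27 = 384.89 → 385.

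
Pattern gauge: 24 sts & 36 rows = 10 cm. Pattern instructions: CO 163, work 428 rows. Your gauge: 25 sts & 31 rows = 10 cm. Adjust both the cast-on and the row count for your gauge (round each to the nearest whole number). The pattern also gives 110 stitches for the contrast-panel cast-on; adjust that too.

Cast on 170 stitches; work 369 rows; contrast-panel cast-on 115 stitches.

Stitches: 163 × 25/24 = 169.79 → 170.
Rows: 428 × 31/36 = 368.56 → 369.
contrast-panel cast-on: 110 × 25/24 = 114.58 → 115.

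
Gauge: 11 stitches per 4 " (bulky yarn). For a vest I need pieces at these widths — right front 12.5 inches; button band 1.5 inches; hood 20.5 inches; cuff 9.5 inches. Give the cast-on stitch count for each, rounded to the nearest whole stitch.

right front 34; button band 4; hood 56; cuff 26.

Rate = 11/4 = 2.75 sts per in.
right front: 12.5 × 2.75 = 34.38 → 34.
button band: 1.5 × 2.75 = 4.12 → 4.
hood: 20.5 × 2.75 = 56.38 → 56.
cuff: 9.5 × 2.75 = 26.12 → 26.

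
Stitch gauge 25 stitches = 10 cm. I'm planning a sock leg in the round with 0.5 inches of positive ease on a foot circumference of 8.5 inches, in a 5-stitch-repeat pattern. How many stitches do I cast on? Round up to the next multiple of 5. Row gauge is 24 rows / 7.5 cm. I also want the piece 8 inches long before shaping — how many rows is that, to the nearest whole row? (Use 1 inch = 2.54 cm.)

Finished = 8.5 + 0.5 = 9 inches.
9 inches × 2.54 = 22.86 cm.
25/10 = 2.5 sts per cm; 22.86 × 2.5 = 57.15 sts.
Next multiple of 5 → 60.
8 inches = 20.32 cm; × 3.2 = 65.02 → 65 rows.

Cast on 60 stitches; work 65 rows.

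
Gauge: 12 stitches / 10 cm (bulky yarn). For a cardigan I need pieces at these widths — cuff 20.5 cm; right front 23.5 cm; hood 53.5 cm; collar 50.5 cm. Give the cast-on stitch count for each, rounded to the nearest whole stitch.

Rate = 12/10 = 1.2 sts per cm.
cuff: 20.5 × 1.2 = 24.60 → 25.
right front: 23.5 × 1.2 = 28.20 → 28.
hood: 53.5 × 1.2 = 64.20 → 64.
collar: 50.5 × 1.2 = 60.60 → 61.

cuff 25; right front 28; hood 64; collar 61.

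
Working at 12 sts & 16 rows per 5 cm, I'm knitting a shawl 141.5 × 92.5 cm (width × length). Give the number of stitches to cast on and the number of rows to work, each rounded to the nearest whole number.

Stitch gauge = 12/5 = 2.4 sts/cm; 141.5 × 2.4 = 339.60 → 340 sts.
Row gauge = 16/5 = 3.2 rows/cm; 92.5 × 3.2 = 296.00 → 296 rows.

Cast on 340 stitches and work 296 rows.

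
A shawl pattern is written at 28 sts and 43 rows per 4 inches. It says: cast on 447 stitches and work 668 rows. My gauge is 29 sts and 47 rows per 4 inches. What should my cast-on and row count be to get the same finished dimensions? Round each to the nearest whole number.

Stitches: 447 × 29/28 = 462.96 → 463.
Rows: 668 × 47/43 = 730.14 → 730.

Cast on 463 stitches; work 730 rows.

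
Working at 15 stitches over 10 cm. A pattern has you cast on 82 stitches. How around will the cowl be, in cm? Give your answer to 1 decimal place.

15 stitches / 10 cm = 1.5 stitches per cm.
82 / 1.5 = 54.67 cm.

54.7 cm.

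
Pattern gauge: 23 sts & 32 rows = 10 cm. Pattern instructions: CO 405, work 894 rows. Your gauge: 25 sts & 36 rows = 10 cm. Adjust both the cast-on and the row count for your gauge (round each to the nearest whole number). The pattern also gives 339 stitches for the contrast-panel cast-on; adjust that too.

Stitches: 405 × 25/23 = 440.22 → 440.
Rows: 894 × 36/32 = 1005.75 → 1006.
contrast-panel cast-on: 339 × 25/23 = 368.48 → 368.

Cast on 440 stitches; work 1006 rows; contrast-panel cast-on 368 stitches.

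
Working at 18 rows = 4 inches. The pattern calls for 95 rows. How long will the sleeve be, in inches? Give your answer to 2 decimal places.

18 rows / 4 inch = 4.5 rows per inch.
95 / 4.5 = 21.111 inches.

21.11 inches.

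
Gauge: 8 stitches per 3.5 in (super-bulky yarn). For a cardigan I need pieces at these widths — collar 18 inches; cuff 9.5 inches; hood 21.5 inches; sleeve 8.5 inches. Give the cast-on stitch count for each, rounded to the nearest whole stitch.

collar 41; cuff 22; hood 49; sleeve 19.

Rate = 8/3.5 = 2.286 sts per in.
collar: 18 × 2.286 = 41.14 → 41.
cuff: 9.5 × 2.286 = 21.71 → 22.
hood: 21.5 × 2.286 = 49.14 → 49.
sleeve: 8.5 × 2.286 = 19.43 → 19.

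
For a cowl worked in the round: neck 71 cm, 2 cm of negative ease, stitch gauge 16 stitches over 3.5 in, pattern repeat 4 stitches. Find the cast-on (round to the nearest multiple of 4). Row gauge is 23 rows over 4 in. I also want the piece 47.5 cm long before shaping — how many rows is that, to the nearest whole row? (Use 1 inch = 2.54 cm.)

Cast on 124 stitches; work 108 rows.

Finished = 71 − 2 = 69 cm.
69 cm × 1/2.54 = 27.17 inches.
16/3.5 = 4.571 sts per in; 27.17 × 4.571 = 124.18 sts.
Nearest multiple of 4 → 124.
47.5 cm = 18.70 inches; × 5.75 = 107.53 → 108 rows.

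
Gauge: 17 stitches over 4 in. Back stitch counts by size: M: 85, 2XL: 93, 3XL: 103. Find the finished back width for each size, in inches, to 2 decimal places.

17/4 = 4.25 sts per in.
M: 85 / 4.25 = 20.000 → 20.00 in.
2XL: 93 / 4.25 = 21.882 → 21.88 in.
3XL: 103 / 4.25 = 24.235 → 24.24 in.

M 20.00 inches; 2XL 21.88 inches; 3XL 24.24 inches.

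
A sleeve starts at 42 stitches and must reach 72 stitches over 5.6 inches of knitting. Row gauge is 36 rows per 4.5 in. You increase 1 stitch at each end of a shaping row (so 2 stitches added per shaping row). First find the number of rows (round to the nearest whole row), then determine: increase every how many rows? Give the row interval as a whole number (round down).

Increase every 3rd row.

Rows = 5.6 × 8 = 44.8 → 45 rows.
Stitches to add: 30 → 15 shaping rows (at 2 st each).
45 / 15 = 3.00 → every 3 rows.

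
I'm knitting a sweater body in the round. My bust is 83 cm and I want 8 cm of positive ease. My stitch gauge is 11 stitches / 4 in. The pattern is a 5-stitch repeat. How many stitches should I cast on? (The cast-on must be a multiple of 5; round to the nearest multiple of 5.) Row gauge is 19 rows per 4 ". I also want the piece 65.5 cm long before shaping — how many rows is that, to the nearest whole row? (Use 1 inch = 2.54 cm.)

Finished = 83 + 8 = 91 cm.
91 cm × 1/2.54 = 35.83 inches.
11/4 = 2.75 sts per in; 35.83 × 2.75 = 98.52 sts.
Nearest multiple of 5 → 100.
65.5 cm = 25.79 inches; × 4.75 = 122.49 → 122 rows.

Cast on 100 stitches; work 122 rows.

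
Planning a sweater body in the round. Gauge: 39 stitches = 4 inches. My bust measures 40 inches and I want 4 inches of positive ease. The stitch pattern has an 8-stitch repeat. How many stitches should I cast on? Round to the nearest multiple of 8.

Finished = 40 + 4 = 44 inches.
39 / 4 = 9.75 sts/in.
44 × 9.75 = 429.00 sts.
Nearest multiple of 8: 432.

CO 432 sts.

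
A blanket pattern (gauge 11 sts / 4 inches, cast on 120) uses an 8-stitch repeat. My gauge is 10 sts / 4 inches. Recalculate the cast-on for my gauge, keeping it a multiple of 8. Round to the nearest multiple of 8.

112 stitches.

120 × 10 / 11 = 109.09.
Nearest multiple of 8: 112.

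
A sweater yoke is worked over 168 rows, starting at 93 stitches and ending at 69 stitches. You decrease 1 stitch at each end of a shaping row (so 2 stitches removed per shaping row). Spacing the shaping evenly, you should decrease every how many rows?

Stitches to remove: |69 − 93| = 24.
Shaping rows needed: 24 / 2 = 12.
168 rows / 12 = every 14 rows.

Decrease every 14th row.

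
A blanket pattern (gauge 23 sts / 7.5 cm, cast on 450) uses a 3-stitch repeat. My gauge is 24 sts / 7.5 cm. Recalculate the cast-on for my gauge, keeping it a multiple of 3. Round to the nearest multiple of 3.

471 stitches.

450 × 24 / 23 = 469.57.
Nearest multiple of 3: 471.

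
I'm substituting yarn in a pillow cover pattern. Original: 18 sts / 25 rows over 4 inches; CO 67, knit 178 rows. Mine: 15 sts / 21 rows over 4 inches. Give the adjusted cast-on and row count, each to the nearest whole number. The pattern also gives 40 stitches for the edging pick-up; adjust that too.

Stitches: 67 × 15/18 = 55.83 → 56.
Rows: 178 × 21/25 = 149.52 → 150.
edging pick-up: 40 × 15/18 = 33.33 → 33.

Cast on 56 stitches; work 150 rows; edging pick-up 33 stitches.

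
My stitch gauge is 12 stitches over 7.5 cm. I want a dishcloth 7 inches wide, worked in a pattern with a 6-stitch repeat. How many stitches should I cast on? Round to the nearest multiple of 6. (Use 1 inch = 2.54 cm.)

7 in = 7 × 2.54 = 17.78 cm.
12 / 7.5 = 1.6 sts/cm.
17.78 × 1.6 = 28.45 sts.
→ 30.

CO 30 sts.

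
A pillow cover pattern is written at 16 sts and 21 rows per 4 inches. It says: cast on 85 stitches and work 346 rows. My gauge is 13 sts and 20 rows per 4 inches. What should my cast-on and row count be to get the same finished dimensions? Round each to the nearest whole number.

Stitches: 85 × 13/16 = 69.06 → 69.
Rows: 346 × 20/21 = 329.52 → 330.

Cast on 69 stitches; work 330 rows.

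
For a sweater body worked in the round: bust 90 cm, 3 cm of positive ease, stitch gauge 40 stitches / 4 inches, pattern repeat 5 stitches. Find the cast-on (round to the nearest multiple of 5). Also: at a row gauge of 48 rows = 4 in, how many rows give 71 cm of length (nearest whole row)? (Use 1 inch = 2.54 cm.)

Cast on 365 stitches; work 335 rows.

Finished = 90 + 3 = 93 cm.
93 cm × 1/2.54 = 36.61 inches.
40/4 = 10 sts per in; 36.61 × 10 = 366.14 sts.
Nearest multiple of 5 → 365.
71 cm = 27.95 inches; × 12 = 335.43 → 335 rows.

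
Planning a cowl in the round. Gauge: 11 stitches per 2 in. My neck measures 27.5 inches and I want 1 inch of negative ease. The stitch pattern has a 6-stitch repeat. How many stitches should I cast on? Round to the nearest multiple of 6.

Finished = 27.5 − 1 = 26.5 inches.
11 / 2 = 5.5 sts/in.
26.5 × 5.5 = 145.75 sts.
Nearest multiple of 6: 144.

CO 144 sts.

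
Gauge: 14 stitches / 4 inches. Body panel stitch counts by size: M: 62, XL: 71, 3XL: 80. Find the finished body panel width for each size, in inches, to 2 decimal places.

14/4 = 3.5 sts per in.
M: 62 / 3.5 = 17.714 → 17.71 in.
XL: 71 / 3.5 = 20.286 → 20.29 in.
3XL: 80 / 3.5 = 22.857 → 22.86 in.

M 17.71 inches; XL 20.29 inches; 3XL 22.86 inches.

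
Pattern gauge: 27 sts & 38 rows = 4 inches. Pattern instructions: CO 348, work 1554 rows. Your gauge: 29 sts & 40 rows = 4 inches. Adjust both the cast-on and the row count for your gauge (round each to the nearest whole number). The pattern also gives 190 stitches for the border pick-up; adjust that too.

Stitches: 348 × 29/27 = 373.78 → 374.
Rows: 1554 × 40/38 = 1635.79 → 1636.
border pick-up: 190 × 29/27 = 204.07 → 204.

Cast on 374 stitches; work 1636 rows; border pick-up 204 stitches.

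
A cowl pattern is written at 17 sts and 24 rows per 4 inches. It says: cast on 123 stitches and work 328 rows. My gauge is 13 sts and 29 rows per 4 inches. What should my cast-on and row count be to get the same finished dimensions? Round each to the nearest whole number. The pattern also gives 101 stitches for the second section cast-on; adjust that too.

Stitches: 123 × 13/17 = 94.06 → 94.
Rows: 328 × 29/24 = 396.33 → 396.
second section cast-on: 101 × 13/17 = 77.24 → 77.

Cast on 94 stitches; work 396 rows; second section cast-on 77 stitches.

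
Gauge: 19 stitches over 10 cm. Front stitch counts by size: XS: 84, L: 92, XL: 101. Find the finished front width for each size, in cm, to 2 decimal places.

XS 44.21 cm; L 48.42 cm; XL 53.16 cm.

19/10 = 1.9 sts per cm.
XS: 84 / 1.9 = 44.211 → 44.21 cm.
L: 92 / 1.9 = 48.421 → 48.42 cm.
XL: 101 / 1.9 = 53.158 → 53.16 cm.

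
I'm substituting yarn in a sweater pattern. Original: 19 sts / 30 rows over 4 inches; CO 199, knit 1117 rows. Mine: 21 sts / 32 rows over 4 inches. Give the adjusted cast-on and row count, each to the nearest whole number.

Stitches: 199 × 21/19 = 219.95 → 220.
Rows: 1117 × 32/30 = 1191.47 → 1191.

Cast on 220 stitches; work 1191 rows.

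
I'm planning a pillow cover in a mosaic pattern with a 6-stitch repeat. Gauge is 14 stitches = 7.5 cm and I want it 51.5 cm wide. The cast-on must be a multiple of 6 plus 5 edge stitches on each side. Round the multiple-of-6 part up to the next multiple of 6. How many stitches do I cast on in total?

14 / 7.5 = 1.867 sts per cm.
51.5 × 1.867 = 96.13 sts.
Less 10 edge sts → 86.13 for the repeat.
Next multiple of 6: 90.
Add back 10 edge sts → 100.

100 stitches.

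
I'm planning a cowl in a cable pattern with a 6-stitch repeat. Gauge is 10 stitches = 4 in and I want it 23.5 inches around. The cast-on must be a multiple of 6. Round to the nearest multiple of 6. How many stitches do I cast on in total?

CO 60 sts.

10 / 4 = 2.5 sts per inch.
23.5 × 2.5 = 58.75 sts.
Nearest multiple of 6: 60.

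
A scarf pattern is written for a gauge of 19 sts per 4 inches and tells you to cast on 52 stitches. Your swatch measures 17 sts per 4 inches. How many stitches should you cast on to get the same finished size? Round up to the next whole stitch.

Scale factor = 17 / 19 = 0.895.
52 × 17 / 19 = 46.53 sts.
→ 47 sts.

47 stitches.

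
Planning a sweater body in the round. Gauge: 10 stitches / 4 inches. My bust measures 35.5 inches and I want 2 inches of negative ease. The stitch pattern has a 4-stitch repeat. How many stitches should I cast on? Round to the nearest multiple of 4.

Finished = 35.5 − 2 = 33.5 inches.
10 / 4 = 2.5 sts/in.
33.5 × 2.5 = 83.75 sts.
Nearest multiple of 4: 84.

Cast on 84 stitches.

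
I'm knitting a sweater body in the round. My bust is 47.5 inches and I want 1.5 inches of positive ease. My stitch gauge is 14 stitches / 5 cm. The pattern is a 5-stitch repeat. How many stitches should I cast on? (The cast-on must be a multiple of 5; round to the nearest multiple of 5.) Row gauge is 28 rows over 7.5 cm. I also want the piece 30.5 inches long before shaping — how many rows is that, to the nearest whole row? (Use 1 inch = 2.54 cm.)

Cast on 350 stitches; work 289 rows.

Finished = 47.5 + 1.5 = 49 inches.
49 inches × 2.54 = 124.46 cm.
14/5 = 2.8 sts per cm; 124.46 × 2.8 = 348.49 sts.
Nearest multiple of 5 → 350.
30.5 inches = 77.47 cm; × 3.733 = 289.22 → 289 rows.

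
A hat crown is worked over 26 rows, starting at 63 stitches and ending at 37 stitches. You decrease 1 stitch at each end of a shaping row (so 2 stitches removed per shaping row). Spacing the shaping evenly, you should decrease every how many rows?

Decrease every 2nd row.

Stitches to remove: |37 − 63| = 26.
Shaping rows needed: 26 / 2 = 13.
26 rows / 13 = every 2 rows.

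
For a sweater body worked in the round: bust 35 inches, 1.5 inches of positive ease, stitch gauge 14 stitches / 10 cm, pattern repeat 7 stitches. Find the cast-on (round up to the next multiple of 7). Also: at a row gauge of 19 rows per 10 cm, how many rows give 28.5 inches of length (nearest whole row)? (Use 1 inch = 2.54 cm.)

Finished = 35 + 1.5 = 36.5 inches.
36.5 inches × 2.54 = 92.71 cm.
14/10 = 1.4 sts per cm; 92.71 × 1.4 = 129.79 sts.
Next multiple of 7 → 133.
28.5 inches = 72.39 cm; × 1.9 = 137.54 → 138 rows.

Cast on 133 stitches; work 138 rows.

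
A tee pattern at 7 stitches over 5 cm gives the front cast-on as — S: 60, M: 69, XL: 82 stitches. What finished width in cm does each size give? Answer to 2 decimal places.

7/5 = 1.4 sts per cm.
S: 60 / 1.4 = 42.857 → 42.86 cm.
M: 69 / 1.4 = 49.286 → 49.29 cm.
XL: 82 / 1.4 = 58.571 → 58.57 cm.

S 42.86 cm; M 49.29 cm; XL 58.57 cm.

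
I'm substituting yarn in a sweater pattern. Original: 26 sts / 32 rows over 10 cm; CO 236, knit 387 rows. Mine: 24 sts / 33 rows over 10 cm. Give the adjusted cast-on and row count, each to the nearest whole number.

Stitches: 236 × 24/26 = 217.85 → 218.
Rows: 387 × 33/32 = 399.09 → 399.

Cast on 218 stitches; work 399 rows.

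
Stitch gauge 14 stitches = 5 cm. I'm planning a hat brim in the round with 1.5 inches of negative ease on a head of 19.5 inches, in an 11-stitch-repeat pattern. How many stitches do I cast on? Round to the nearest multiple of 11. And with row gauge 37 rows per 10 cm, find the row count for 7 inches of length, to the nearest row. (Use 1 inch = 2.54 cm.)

Finished = 19.5 − 1.5 = 18 inches.
18 inches × 2.54 = 45.72 cm.
14/5 = 2.8 sts per cm; 45.72 × 2.8 = 128.02 sts.
Nearest multiple of 11 → 132.
7 inches = 17.78 cm; × 3.7 = 65.79 → 66 rows.

Cast on 132 stitches; work 66 rows.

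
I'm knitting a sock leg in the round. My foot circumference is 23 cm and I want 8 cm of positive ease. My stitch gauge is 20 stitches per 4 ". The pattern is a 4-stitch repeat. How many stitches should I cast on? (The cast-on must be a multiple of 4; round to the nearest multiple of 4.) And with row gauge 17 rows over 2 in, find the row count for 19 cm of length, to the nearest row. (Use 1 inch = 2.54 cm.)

Finished = 23 + 8 = 31 cm.
31 cm × 1/2.54 = 12.20 inches.
20/4 = 5 sts per in; 12.20 × 5 = 61.02 sts.
Nearest multiple of 4 → 60.
19 cm = 7.48 inches; × 8.5 = 63.58 → 64 rows.

Cast on 60 stitches; work 64 rows.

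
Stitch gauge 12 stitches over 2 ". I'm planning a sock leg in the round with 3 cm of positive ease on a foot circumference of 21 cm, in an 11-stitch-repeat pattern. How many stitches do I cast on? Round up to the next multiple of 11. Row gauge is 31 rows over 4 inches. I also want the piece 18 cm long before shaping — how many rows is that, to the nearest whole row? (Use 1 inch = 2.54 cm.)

Cast on 66 stitches; work 55 rows.

Finished = 21 + 3 = 24 cm.
24 cm × 1/2.54 = 9.45 inches.
12/2 = 6 sts per in; 9.45 × 6 = 56.69 sts.
Next multiple of 11 → 66.
18 cm = 7.09 inches; × 7.75 = 54.92 → 55 rows.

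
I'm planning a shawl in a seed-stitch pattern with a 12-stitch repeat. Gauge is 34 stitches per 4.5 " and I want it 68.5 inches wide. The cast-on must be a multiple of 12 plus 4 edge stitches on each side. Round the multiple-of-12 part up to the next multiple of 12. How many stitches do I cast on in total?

34 / 4.5 = 7.556 sts per inch.
68.5 × 7.556 = 517.56 sts.
Less 8 edge sts → 509.56 for the repeat.
Next multiple of 12: 516.
Add back 8 edge sts → 524.

524 stitches.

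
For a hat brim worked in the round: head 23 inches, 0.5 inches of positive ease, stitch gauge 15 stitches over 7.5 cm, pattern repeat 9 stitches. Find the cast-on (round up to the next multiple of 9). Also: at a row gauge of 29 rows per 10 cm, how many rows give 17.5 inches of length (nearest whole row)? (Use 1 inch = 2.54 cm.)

Cast on 126 stitches; work 129 rows.

Finished = 23 + 0.5 = 23.5 inches.
23.5 inches × 2.54 = 59.69 cm.
15/7.5 = 2 sts per cm; 59.69 × 2 = 119.38 sts.
Next multiple of 9 → 126.
17.5 inches = 44.45 cm; × 2.9 = 128.91 → 129 rows.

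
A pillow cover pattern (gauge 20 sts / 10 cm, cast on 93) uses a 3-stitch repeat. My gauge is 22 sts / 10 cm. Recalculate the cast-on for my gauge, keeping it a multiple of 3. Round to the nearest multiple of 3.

102 stitches.

93 × 22 / 20 = 102.30.
Nearest multiple of 3: 102.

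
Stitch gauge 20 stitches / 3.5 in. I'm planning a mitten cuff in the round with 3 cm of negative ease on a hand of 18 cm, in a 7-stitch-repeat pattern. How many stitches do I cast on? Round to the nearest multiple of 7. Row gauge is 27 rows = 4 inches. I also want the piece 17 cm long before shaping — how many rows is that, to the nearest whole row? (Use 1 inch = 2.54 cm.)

Cast on 35 stitches; work 45 rows.

Finished = 18 − 3 = 15 cm.
15 cm × 1/2.54 = 5.91 inches.
20/3.5 = 5.714 sts per in; 5.91 × 5.714 = 33.75 sts.
Nearest multiple of 7 → 35.
17 cm = 6.69 inches; × 6.75 = 45.18 → 45 rows.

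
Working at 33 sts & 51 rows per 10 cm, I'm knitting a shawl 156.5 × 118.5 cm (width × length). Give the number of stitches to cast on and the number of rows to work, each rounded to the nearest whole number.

Stitch gauge = 33/10 = 3.3 sts/cm; 156.5 × 3.3 = 516.45 → 516 sts.
Row gauge = 51/10 = 5.1 rows/cm; 118.5 × 5.1 = 604.35 → 604 rows.

Cast on 516 stitches and work 604 rows.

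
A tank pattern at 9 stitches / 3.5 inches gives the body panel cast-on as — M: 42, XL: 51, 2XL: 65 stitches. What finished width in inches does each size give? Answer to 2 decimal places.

9/3.5 = 2.571 sts per in.
M: 42 / 2.571 = 16.333 → 16.33 in.
XL: 51 / 2.571 = 19.833 → 19.83 in.
2XL: 65 / 2.571 = 25.278 → 25.28 in.

M 16.33 inches; XL 19.83 inches; 2XL 25.28 inches.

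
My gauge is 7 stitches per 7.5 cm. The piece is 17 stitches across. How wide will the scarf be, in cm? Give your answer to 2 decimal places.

18.21 cm.

7 stitches / 7.5 cm = 0.933 stitches per cm.
17 / 0.933 = 18.214 cm.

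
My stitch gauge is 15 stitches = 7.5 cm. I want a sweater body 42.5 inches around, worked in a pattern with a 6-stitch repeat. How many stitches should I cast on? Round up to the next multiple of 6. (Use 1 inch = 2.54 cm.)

42.5 in = 42.5 × 2.54 = 107.95 cm.
15 / 7.5 = 2 sts/cm.
107.95 × 2 = 215.90 sts.
→ 216.

Cast on 216 stitches.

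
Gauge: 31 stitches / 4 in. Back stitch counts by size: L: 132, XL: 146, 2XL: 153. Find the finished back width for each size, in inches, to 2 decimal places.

31/4 = 7.75 sts per in.
L: 132 / 7.75 = 17.032 → 17.03 in.
XL: 146 / 7.75 = 18.839 → 18.84 in.
2XL: 153 / 7.75 = 19.742 → 19.74 in.

L 17.03 inches; XL 18.84 inches; 2XL 19.74 inches.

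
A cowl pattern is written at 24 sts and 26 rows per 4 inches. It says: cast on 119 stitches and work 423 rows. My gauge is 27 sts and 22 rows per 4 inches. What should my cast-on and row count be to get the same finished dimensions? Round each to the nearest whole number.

Stitches: 119 × 27/24 = 133.88 → 134.
Rows: 423 × 22/26 = 357.92 → 358.

Cast on 134 stitches; work 358 rows.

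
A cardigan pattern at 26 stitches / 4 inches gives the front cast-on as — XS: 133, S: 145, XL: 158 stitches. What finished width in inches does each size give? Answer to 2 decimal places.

26/4 = 6.5 sts per in.
XS: 133 / 6.5 = 20.462 → 20.46 in.
S: 145 / 6.5 = 22.308 → 22.31 in.
XL: 158 / 6.5 = 24.308 → 24.31 in.

XS 20.46 inches; S 22.31 inches; XL 24.31 inches.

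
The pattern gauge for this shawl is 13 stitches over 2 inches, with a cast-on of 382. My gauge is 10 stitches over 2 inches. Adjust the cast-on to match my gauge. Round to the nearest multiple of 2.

Cast on 294 stitches.

Scale factor = 10 / 13 = 0.769.
382 × 10 / 13 = 293.85 sts.
→ 294 sts.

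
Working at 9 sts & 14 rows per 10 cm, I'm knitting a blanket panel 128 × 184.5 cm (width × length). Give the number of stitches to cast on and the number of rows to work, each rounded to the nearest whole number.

Cast on 115 stitches and work 258 rows.

Stitch gauge = 9/10 = 0.9 sts/cm; 128 × 0.9 = 115.20 → 115 sts.
Row gauge = 14/10 = 1.4 rows/cm; 184.5 × 1.4 = 258.30 → 258 rows.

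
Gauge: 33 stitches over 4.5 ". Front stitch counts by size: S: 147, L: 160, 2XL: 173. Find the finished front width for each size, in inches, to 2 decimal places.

S 20.05 inches; L 21.82 inches; 2XL 23.59 inches.

33/4.5 = 7.333 sts per in.
S: 147 / 7.333 = 20.045 → 20.05 in.
L: 160 / 7.333 = 21.818 → 21.82 in.
2XL: 173 / 7.333 = 23.591 → 23.59 in.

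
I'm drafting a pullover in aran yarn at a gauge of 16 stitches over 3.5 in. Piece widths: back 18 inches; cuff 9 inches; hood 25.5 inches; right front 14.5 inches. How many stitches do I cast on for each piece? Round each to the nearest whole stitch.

Rate = 16/3.5 = 4.571 sts per in.
back: 18 × 4.571 = 82.29 → 82.
cuff: 9 × 4.571 = 41.14 → 41.
hood: 25.5 × 4.571 = 116.57 → 117.
right front: 14.5 × 4.571 = 66.29 → 66.

back 82; cuff 41; hood 117; right front 66.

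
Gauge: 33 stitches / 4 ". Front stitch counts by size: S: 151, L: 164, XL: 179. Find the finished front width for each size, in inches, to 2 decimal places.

33/4 = 8.25 sts per in.
S: 151 / 8.25 = 18.303 → 18.30 in.
L: 164 / 8.25 = 19.879 → 19.88 in.
XL: 179 / 8.25 = 21.697 → 21.70 in.

S 18.30 inches; L 19.88 inches; XL 21.70 inches.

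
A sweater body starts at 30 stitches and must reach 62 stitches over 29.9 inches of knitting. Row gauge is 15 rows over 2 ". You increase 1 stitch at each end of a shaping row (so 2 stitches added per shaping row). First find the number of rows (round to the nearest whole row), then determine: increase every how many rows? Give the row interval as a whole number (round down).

Increase every 14th row.

Rows = 29.9 × 7.5 = 224.2 → 224 rows.
Stitches to add: 32 → 16 shaping rows (at 2 st each).
224 / 16 = 14.00 → every 14 rows.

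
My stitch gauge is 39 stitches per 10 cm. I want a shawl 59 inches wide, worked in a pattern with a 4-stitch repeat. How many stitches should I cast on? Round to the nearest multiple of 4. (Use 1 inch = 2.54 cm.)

59 in = 59 × 2.54 = 149.86 cm.
39 / 10 = 3.9 sts/cm.
149.86 × 3.9 = 584.45 sts.
→ 584.

CO 584 sts.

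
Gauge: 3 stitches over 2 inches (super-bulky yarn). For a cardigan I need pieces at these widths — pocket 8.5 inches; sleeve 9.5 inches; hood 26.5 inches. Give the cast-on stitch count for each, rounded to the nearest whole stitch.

pocket 13; sleeve 14; hood 40.

Rate = 3/2 = 1.5 sts per in.
pocket: 8.5 × 1.5 = 12.75 → 13.
sleeve: 9.5 × 1.5 = 14.25 → 14.
hood: 26.5 × 1.5 = 39.75 → 40.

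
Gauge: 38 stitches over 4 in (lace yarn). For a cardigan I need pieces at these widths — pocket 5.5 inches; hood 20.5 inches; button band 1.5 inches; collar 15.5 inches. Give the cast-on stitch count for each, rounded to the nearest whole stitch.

Rate = 38/4 = 9.5 sts per in.
pocket: 5.5 × 9.5 = 52.25 → 52.
hood: 20.5 × 9.5 = 194.75 → 195.
button band: 1.5 × 9.5 = 14.25 → 14.
collar: 15.5 × 9.5 = 147.25 → 147.

pocket 52; hood 195; button band 14; collar 147.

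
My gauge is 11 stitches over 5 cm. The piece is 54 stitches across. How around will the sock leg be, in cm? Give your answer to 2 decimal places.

24.55 cm.

11 stitches / 5 cm = 2.2 stitches per cm.
54 / 2.2 = 24.545 cm.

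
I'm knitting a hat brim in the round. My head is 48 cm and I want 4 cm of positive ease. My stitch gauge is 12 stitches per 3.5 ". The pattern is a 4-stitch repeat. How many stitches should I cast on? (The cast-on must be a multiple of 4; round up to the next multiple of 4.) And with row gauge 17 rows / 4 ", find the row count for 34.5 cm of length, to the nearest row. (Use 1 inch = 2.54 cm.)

Finished = 48 + 4 = 52 cm.
52 cm × 1/2.54 = 20.47 inches.
12/3.5 = 3.429 sts per in; 20.47 × 3.429 = 70.19 sts.
Next multiple of 4 → 72.
34.5 cm = 13.58 inches; × 4.25 = 57.73 → 58 rows.

Cast on 72 stitches; work 58 rows.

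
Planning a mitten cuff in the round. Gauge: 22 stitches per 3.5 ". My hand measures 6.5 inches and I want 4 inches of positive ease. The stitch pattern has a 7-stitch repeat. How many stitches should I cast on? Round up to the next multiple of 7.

Finished = 6.5 + 4 = 10.5 inches.
22 / 3.5 = 6.286 sts/in.
10.5 × 6.286 = 66.00 sts.
Next multiple of 7: 70.

Cast on 70 stitches.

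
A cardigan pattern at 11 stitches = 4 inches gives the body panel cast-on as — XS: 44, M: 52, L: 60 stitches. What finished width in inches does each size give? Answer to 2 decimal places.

11/4 = 2.75 sts per in.
XS: 44 / 2.75 = 16.000 → 16.00 in.
M: 52 / 2.75 = 18.909 → 18.91 in.
L: 60 / 2.75 = 21.818 → 21.82 in.

XS 16.00 inches; M 18.91 inches; L 21.82 inches.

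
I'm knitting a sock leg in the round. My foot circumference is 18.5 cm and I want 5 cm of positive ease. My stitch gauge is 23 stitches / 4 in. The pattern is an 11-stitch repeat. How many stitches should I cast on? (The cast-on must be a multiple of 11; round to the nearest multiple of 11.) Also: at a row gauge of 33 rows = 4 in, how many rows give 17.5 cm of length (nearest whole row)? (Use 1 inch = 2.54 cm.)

Finished = 18.5 + 5 = 23.5 cm.
23.5 cm × 1/2.54 = 9.25 inches.
23/4 = 5.75 sts per in; 9.25 × 5.75 = 53.20 sts.
Nearest multiple of 11 → 55.
17.5 cm = 6.89 inches; × 8.25 = 56.84 → 57 rows.

Cast on 55 stitches; work 57 rows.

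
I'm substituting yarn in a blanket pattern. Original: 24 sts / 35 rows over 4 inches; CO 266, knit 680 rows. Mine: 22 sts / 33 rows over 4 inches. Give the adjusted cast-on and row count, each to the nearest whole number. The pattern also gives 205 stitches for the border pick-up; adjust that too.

Stitches: 266 × 22/24 = 243.83 → 244.
Rows: 680 × 33/35 = 641.14 → 641.
border pick-up: 205 × 22/24 = 187.92 → 188.

Cast on 244 stitches; work 641 rows; border pick-up 188 stitches.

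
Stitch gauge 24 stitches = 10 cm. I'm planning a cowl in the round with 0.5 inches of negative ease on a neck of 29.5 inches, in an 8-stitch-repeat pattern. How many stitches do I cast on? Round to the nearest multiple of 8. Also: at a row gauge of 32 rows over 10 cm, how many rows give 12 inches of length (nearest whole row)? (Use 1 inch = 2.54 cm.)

Cast on 176 stitches; work 98 rows.

Finished = 29.5 − 0.5 = 29 inches.
29 inches × 2.54 = 73.66 cm.
24/10 = 2.4 sts per cm; 73.66 × 2.4 = 176.78 sts.
Nearest multiple of 8 → 176.
12 inches = 30.48 cm; × 3.2 = 97.54 → 98 rows.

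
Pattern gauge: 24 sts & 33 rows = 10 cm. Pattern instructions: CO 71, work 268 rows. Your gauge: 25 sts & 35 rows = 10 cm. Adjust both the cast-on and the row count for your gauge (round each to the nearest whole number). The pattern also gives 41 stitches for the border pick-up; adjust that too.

Stitches: 71 × 25/24 = 73.96 → 74.
Rows: 268 × 35/33 = 284.24 → 284.
border pick-up: 41 × 25/24 = 42.71 → 43.

Cast on 74 stitches; work 284 rows; border pick-up 43 stitches.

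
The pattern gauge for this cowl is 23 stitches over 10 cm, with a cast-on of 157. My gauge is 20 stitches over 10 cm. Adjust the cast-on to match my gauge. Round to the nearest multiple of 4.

136 stitches.

Scale factor = 20 / 23 = 0.870.
157 × 20 / 23 = 136.52 sts.
→ 136 sts.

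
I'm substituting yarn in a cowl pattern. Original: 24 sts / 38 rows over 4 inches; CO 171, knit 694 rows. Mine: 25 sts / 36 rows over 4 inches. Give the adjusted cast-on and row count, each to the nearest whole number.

Stitches: 171 × 25/24 = 178.12 → 178.
Rows: 694 × 36/38 = 657.47 → 657.

Cast on 178 stitches; work 657 rows.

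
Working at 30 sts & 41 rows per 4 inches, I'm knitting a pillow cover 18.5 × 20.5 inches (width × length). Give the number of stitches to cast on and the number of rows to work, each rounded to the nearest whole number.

Cast on 139 stitches and work 210 rows.

Stitch gauge = 30/4 = 7.5 sts/in; 18.5 × 7.5 = 138.75 → 139 sts.
Row gauge = 41/4 = 10.25 rows/in; 20.5 × 10.25 = 210.12 → 210 rows.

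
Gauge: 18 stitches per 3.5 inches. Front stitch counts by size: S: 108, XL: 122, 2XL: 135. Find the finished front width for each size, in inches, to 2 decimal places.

18/3.5 = 5.143 sts per in.
S: 108 / 5.143 = 21.000 → 21.00 in.
XL: 122 / 5.143 = 23.722 → 23.72 in.
2XL: 135 / 5.143 = 26.250 → 26.25 in.

S 21.00 inches; XL 23.72 inches; 2XL 26.25 inches.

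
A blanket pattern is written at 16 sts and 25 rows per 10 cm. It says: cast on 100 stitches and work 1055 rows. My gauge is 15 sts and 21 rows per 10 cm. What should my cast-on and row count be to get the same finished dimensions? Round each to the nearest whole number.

Cast on 94 stitches; work 886 rows.

Stitches: 100 × 15/16 = 93.75 → 94.
Rows: 1055 × 21/25 = 886.20 → 886.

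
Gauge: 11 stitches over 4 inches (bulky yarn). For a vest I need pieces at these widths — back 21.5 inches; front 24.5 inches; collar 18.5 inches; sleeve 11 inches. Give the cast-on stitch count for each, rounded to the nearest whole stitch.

Rate = 11/4 = 2.75 sts per in.
back: 21.5 × 2.75 = 59.12 → 59.
front: 24.5 × 2.75 = 67.38 → 67.
collar: 18.5 × 2.75 = 50.88 → 51.
sleeve: 11 × 2.75 = 30.25 → 30.

back 59; front 67; collar 51; sleeve 30.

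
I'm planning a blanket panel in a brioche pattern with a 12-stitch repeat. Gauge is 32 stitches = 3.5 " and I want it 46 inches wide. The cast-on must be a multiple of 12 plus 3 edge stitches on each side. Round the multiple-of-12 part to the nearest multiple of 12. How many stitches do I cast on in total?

426 stitches.

32 / 3.5 = 9.143 sts per inch.
46 × 9.143 = 420.57 sts.
Less 6 edge sts → 414.57 for the repeat.
Nearest multiple of 12: 420.
Add back 6 edge sts → 426.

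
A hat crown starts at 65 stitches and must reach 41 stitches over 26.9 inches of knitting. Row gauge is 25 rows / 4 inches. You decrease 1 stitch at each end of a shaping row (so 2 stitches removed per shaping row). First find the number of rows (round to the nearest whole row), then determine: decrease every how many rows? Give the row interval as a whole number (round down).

Decrease every 14th row.

Rows = 26.9 × 6.25 = 168.1 → 168 rows.
Stitches to remove: 24 → 12 shaping rows (at 2 st each).
168 / 12 = 14.00 → every 14 rows.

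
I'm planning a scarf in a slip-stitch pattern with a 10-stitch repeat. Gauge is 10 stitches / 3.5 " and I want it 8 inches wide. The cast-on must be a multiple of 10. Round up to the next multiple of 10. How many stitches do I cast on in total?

Cast on 30 stitches.

10 / 3.5 = 2.857 sts per inch.
8 × 2.857 = 22.86 sts.
Next multiple of 10: 30.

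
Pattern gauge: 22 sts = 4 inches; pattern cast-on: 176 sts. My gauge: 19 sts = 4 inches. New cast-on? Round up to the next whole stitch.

152 stitches.

Scale factor = 19 / 22 = 0.864.
176 × 19 / 22 = 152.00 sts.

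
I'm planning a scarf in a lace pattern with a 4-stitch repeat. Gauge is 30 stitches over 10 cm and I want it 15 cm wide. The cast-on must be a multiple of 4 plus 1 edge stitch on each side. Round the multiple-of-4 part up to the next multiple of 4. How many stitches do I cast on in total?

30 / 10 = 3 sts per cm.
15 × 3 = 45.00 sts.
Less 2 edge sts → 43.00 for the repeat.
Next multiple of 4: 44.
Add back 2 edge sts → 46.

46 stitches.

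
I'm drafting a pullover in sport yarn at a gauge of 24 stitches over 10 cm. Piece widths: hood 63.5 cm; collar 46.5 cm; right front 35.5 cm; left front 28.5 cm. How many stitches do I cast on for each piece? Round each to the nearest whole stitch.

hood 152; collar 112; right front 85; left front 68.

Rate = 24/10 = 2.4 sts per cm.
hood: 63.5 × 2.4 = 152.40 → 152.
collar: 46.5 × 2.4 = 111.60 → 112.
right front: 35.5 × 2.4 = 85.20 → 85.
left front: 28.5 × 2.4 = 68.40 → 68.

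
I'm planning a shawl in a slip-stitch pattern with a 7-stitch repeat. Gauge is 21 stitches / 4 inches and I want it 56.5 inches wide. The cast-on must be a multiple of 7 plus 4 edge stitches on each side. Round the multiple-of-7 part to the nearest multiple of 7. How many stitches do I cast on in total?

21 / 4 = 5.25 sts per inch.
56.5 × 5.25 = 296.62 sts.
Less 8 edge sts → 288.62 for the repeat.
Nearest multiple of 7: 287.
Add back 8 edge sts → 295.

Cast on 295 stitches.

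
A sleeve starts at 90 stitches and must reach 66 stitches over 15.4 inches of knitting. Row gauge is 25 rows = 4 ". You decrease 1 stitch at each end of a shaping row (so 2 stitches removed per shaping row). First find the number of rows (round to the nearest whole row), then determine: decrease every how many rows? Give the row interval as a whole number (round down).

Rows = 15.4 × 6.25 = 96.2 → 96 rows.
Stitches to remove: 24 → 12 shaping rows (at 2 st each).
96 / 12 = 8.00 → every 8 rows.

Decrease every 8th row.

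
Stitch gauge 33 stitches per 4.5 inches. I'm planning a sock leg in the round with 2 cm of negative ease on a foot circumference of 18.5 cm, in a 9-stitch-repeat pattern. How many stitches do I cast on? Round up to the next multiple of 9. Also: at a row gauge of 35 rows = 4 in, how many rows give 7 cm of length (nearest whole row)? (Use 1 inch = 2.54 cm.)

Cast on 54 stitches; work 24 rows.

Finished = 18.5 − 2 = 16.5 cm.
16.5 cm × 1/2.54 = 6.50 inches.
33/4.5 = 7.333 sts per in; 6.50 × 7.333 = 47.64 sts.
Next multiple of 9 → 54.
7 cm = 2.76 inches; × 8.75 = 24.11 → 24 rows.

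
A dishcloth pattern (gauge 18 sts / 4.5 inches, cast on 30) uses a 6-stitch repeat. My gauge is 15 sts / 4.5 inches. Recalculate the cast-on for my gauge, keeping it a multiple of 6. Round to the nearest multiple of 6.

24 stitches.

30 × 15 / 18 = 25.00.
Nearest multiple of 6: 24.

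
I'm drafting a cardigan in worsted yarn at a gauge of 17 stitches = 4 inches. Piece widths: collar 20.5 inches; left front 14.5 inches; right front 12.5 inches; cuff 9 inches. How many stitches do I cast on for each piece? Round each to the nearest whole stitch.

collar 87; left front 62; right front 53; cuff 38.

Rate = 17/4 = 4.25 sts per in.
collar: 20.5 × 4.25 = 87.12 → 87.
left front: 14.5 × 4.25 = 61.62 → 62.
right front: 12.5 × 4.25 = 53.12 → 53.
cuff: 9 × 4.25 = 38.25 → 38.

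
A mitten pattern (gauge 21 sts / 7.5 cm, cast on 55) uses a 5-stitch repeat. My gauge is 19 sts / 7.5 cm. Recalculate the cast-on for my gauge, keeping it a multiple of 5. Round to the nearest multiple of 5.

55 × 19 / 21 = 49.76.
Nearest multiple of 5: 50.

CO 50 sts.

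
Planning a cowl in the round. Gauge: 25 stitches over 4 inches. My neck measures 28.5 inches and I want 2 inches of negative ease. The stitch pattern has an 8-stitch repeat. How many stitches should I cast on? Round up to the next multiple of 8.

Finished = 28.5 − 2 = 26.5 inches.
25 / 4 = 6.25 sts/in.
26.5 × 6.25 = 165.62 sts.
Next multiple of 8: 168.

168 stitches.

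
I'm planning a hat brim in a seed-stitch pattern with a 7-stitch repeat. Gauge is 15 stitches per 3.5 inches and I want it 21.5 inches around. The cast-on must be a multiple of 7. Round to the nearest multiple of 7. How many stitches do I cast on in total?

15 / 3.5 = 4.286 sts per inch.
21.5 × 4.286 = 92.14 sts.
Nearest multiple of 7: 91.

CO 91 sts.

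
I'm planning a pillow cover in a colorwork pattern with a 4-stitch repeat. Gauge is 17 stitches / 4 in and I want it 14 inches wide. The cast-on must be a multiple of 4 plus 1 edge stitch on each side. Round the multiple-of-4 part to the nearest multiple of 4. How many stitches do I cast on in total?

17 / 4 = 4.25 sts per inch.
14 × 4.25 = 59.50 sts.
Less 2 edge sts → 57.50 for the repeat.
Nearest multiple of 4: 56.
Add back 2 edge sts → 58.

58 stitches.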